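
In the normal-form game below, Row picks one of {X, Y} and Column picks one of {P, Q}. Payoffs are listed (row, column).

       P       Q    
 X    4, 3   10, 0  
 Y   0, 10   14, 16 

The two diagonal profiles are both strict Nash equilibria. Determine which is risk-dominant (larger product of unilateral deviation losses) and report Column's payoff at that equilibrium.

At (X, P): Row loses 4 − 0 = 4 by deviating; Column loses 3 − 0 = 3. Product = 4·3 = 12.
At (Y, Q): Row loses 14 − 10 = 4 by deviating; Column loses 16 − 10 = 6. Product = 4·6 = 24.
24 > 12, so (Y, Q) is risk-dominant. Column's payoff there is 16.

16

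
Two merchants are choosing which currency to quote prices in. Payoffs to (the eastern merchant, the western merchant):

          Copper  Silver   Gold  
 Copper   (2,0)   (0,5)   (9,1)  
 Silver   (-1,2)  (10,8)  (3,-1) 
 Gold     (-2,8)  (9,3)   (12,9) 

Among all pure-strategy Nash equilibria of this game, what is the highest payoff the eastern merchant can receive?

12

Both Silver is a pure NE (the eastern merchant: 10 ≥ 9; the western merchant: 8 ≥ 2). The eastern merchant gets 10.
Both Gold is a pure NE (the eastern merchant: 12 ≥ 9; the western merchant: 9 ≥ 8). The eastern merchant gets 12.
Every other cell has a profitable deviation for at least one player. Highest of {10, 12} is 12.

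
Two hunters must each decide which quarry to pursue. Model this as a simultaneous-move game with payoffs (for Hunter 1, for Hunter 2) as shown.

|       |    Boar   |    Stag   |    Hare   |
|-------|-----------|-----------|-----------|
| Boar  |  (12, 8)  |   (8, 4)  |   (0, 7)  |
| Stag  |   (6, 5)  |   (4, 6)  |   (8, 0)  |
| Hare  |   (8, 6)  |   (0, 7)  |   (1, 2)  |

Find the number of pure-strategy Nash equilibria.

1

Both Boar: Hunter 1 gets 12 (best alternative 8); Hunter 2 gets 8 (best alternative 7). Neither deviates — NE.
Both Hare is not a NE: Hunter 1 would switch to Stag (8 > 1).
No other cell survives both best-response checks, so there is 1 pure NE.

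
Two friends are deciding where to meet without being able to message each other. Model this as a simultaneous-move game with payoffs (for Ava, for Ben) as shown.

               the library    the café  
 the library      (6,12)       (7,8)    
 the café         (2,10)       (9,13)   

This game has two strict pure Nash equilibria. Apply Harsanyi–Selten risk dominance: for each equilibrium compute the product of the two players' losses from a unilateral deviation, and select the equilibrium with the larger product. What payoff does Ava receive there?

At both the library: Ava loses 6 − 2 = 4 by deviating; Ben loses 12 − 8 = 4. Product = 4·4 = 16.
At both the café: Ava loses 9 − 7 = 2 by deviating; Ben loses 13 − 10 = 3. Product = 2·3 = 6.
16 > 6, so both the library is risk-dominant. Ava's payoff there is 6.

6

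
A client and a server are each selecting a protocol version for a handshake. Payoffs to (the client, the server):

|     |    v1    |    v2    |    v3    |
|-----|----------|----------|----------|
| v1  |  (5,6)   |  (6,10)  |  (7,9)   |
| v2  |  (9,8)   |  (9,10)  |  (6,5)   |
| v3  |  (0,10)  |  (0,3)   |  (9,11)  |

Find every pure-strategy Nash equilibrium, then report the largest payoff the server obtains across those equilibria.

Both v2 is a pure NE (the client: 9 ≥ 6; the server: 10 ≥ 8). The server gets 10.
Both v3 is a pure NE (the client: 9 ≥ 7; the server: 11 ≥ 10). The server gets 11.
Every other cell has a profitable deviation for at least one player. Highest of {10, 11} is 11.

11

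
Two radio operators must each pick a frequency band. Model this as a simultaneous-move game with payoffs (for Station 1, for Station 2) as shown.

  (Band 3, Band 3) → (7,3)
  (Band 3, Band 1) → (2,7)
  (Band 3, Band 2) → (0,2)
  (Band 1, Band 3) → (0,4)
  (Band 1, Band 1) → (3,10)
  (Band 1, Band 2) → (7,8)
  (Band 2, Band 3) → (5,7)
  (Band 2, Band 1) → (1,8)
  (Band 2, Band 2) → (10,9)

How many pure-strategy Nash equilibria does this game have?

2

Both Band 1: Station 1 gets 3 (best alternative 2); Station 2 gets 10 (best alternative 8). Neither deviates — NE.
Both Band 2: Station 1 gets 10 (best alternative 7); Station 2 gets 9 (best alternative 8). Neither deviates — NE.
Both Band 3 is not a NE: Station 2 would switch to Band 1 (7 > 3).
No other cell survives both best-response checks, so there are 2 pure NE.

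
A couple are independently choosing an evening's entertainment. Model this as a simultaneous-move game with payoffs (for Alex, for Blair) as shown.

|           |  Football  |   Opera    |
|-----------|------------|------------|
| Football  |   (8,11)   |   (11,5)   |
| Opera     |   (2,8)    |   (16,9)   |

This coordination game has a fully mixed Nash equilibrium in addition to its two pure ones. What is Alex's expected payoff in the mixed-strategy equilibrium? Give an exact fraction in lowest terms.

Blair mixes with probability q on Football, chosen so Alex is indifferent: 8q + 11(1−q) = 2q + 16(1−q) gives q = 5/11.
Alex's expected payoff (from either row, since indifferent) is 8·5/11 + 11·6/11 = 106/11.

106/11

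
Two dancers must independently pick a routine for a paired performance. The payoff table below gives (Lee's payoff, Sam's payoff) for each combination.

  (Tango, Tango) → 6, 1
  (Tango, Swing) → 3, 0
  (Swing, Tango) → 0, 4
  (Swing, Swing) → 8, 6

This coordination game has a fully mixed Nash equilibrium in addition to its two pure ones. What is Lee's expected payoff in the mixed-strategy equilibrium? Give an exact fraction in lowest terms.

48/11

Sam mixes with probability q on Tango, chosen so Lee is indifferent: 6q + 3(1−q) = 0q + 8(1−q) gives q = 5/11.
Lee's expected payoff (from either row, since indifferent) is 6·5/11 + 3·6/11 = 48/11.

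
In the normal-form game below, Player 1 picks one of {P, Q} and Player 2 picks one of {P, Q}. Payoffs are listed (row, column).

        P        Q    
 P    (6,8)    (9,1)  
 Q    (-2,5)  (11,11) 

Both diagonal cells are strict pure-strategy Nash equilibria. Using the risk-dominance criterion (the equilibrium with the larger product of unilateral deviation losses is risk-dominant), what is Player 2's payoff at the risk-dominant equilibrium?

At both P: Player 1 loses 6 − (-2) = 8 by deviating; Player 2 loses 8 − 1 = 7. Product = 8·7 = 56.
At both Q: Player 1 loses 11 − 9 = 2 by deviating; Player 2 loses 11 − 5 = 6. Product = 2·6 = 12.
56 > 12, so both P is risk-dominant. Player 2's payoff there is 8.

8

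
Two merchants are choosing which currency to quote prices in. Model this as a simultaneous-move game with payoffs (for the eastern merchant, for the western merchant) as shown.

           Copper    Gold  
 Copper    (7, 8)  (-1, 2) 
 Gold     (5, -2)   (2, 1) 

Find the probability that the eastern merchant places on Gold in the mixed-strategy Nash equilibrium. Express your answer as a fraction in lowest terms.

2/3

The eastern merchant's mix p on Copper must make the western merchant indifferent between Copper and Gold.
The western merchant's payoff from Copper: 8p + (-2)(1−p). From Gold: 2p + 1(1−p).
Set equal: 6p = 3(1−p) → p = 3/9 = 1/3.
Probability on Gold is 1 − 1/3 = 2/3.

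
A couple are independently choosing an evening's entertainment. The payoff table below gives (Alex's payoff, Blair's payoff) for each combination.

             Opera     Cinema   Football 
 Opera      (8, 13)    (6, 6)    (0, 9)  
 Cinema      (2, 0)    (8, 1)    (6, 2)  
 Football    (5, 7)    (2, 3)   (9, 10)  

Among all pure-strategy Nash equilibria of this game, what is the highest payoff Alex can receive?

9

Both Opera is a pure NE (Alex: 8 ≥ 5; Blair: 13 ≥ 9). Alex gets 8.
Both Football is a pure NE (Alex: 9 ≥ 6; Blair: 10 ≥ 7). Alex gets 9.
Every other cell has a profitable deviation for at least one player. Highest of {8, 9} is 9.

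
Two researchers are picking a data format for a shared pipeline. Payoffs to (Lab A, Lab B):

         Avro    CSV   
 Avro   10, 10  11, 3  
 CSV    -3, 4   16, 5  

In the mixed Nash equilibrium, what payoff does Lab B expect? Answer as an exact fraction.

19/4

Lab A mixes with probability p on Avro, chosen so Lab B is indifferent: 10p + 4(1−p) = 3p + 5(1−p) gives p = 1/8.
Lab B's expected payoff is 10·1/8 + 4·7/8 = 19/4.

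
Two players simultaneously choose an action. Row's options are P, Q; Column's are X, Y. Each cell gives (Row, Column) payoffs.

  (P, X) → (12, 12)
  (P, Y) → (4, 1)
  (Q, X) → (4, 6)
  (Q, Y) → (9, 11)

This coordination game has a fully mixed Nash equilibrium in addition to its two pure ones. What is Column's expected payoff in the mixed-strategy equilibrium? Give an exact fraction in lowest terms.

63/8

Row mixes with probability p on P, chosen so Column is indifferent: 12p + 6(1−p) = 1p + 11(1−p) gives p = 5/16.
Column's expected payoff is 12·5/16 + 6·11/16 = 63/8.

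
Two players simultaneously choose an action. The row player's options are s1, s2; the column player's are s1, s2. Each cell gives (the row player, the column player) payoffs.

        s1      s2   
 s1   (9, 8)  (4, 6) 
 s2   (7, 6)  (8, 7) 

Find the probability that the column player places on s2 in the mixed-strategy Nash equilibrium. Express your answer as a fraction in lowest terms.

The column player's mix q on s1 must make the row player indifferent between s1 and s2.
The row player's payoff from s1: 9q + 4(1−q). From s2: 7q + 8(1−q).
Set equal: 2q = 4(1−q) → q = 4/6 = 2/3.
Probability on s2 is 1 − 2/3 = 1/3.

1/3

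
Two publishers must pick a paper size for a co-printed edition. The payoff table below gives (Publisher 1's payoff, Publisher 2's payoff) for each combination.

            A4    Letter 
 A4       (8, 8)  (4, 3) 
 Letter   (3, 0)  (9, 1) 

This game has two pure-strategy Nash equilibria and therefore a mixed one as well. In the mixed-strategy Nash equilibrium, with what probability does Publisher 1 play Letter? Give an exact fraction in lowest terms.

Publisher 1's mix p on A4 must make Publisher 2 indifferent between A4 and Letter.
Publisher 2's payoff from A4: 8p + 0(1−p). From Letter: 3p + 1(1−p).
Set equal: 5p = 1(1−p) → p = 1/6.
Probability on Letter is 1 − 1/6 = 5/6.

5/6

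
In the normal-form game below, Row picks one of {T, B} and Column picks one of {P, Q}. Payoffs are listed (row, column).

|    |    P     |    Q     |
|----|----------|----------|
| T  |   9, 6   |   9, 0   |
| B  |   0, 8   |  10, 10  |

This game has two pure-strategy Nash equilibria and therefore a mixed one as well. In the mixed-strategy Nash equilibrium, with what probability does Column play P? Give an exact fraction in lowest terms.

1/10

Column's mix q on P must make Row indifferent between T and B.
Row's payoff from T: 9q + 9(1−q). From B: 0q + 10(1−q).
Set equal: 9q = 1(1−q) → q = 1/10.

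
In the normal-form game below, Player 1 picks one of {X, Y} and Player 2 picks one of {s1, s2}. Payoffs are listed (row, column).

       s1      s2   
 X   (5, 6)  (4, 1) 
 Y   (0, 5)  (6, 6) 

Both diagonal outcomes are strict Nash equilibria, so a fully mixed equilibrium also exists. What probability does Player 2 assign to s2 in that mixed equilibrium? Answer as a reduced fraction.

Player 2's mix q on s1 must make Player 1 indifferent between X and Y.
Player 1's payoff from X: 5q + 4(1−q). From Y: 0q + 6(1−q).
Set equal: 5q = 2(1−q) → q = 2/7.
Probability on s2 is 1 − 2/7 = 5/7.

5/7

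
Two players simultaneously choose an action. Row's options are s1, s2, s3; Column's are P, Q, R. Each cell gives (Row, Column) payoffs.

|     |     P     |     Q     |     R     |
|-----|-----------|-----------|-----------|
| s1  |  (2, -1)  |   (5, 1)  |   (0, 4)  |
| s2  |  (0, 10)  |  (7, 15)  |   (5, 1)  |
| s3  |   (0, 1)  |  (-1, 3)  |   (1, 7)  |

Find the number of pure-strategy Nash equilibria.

1

(s2, Q): Row gets 7 (best alternative 5); Column gets 15 (best alternative 10). Neither deviates — NE.
(s1, P) is not a NE: Column would switch to R (4 > -1).
No other cell survives both best-response checks, so there is 1 pure NE.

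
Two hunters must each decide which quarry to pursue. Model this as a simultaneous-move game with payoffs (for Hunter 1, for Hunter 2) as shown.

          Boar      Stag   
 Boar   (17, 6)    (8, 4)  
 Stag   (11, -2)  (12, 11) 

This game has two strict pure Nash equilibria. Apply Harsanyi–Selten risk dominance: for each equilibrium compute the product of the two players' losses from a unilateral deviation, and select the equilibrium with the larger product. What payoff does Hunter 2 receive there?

11

At both Boar: Hunter 1 loses 17 − 11 = 6 by deviating; Hunter 2 loses 6 − 4 = 2. Product = 6·2 = 12.
At both Stag: Hunter 1 loses 12 − 8 = 4 by deviating; Hunter 2 loses 11 − (-2) = 13. Product = 4·13 = 52.
52 > 12, so both Stag is risk-dominant. Hunter 2's payoff there is 11.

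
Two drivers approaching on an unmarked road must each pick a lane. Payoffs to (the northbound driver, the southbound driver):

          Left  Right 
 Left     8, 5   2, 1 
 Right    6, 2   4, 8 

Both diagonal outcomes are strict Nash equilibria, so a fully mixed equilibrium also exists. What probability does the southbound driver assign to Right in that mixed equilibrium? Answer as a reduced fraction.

The southbound driver's mix q on Left must make the northbound driver indifferent between Left and Right.
The northbound driver's payoff from Left: 8q + 2(1−q). From Right: 6q + 4(1−q).
Set equal: 2q = 2(1−q) → q = 2/4 = 1/2.
Probability on Right is 1 − 1/2 = 1/2.

1/2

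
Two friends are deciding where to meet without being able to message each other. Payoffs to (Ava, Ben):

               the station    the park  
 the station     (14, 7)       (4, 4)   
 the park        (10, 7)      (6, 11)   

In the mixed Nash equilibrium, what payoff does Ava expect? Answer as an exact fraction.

22/3

Ben mixes with probability q on the station, chosen so Ava is indifferent: 14q + 4(1−q) = 10q + 6(1−q) gives q = 1/3.
Ava's expected payoff (from either row, since indifferent) is 14·1/3 + 4·2/3 = 22/3.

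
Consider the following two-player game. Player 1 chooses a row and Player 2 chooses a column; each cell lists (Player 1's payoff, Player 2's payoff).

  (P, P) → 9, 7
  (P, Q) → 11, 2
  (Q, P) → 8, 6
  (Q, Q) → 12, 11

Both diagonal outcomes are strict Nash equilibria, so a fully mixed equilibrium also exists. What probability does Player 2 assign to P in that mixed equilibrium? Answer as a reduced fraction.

1/2

Player 2's mix q on P must make Player 1 indifferent between P and Q.
Player 1's payoff from P: 9q + 11(1−q). From Q: 8q + 12(1−q).
Set equal: 1q = 1(1−q) → q = 1/2.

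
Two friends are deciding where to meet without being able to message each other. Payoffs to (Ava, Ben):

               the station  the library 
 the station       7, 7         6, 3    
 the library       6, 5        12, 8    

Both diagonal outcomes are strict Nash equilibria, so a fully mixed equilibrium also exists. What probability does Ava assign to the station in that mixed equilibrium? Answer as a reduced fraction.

Ava's mix p on the station must make Ben indifferent between the station and the library.
Ben's payoff from the station: 7p + 5(1−p). From the library: 3p + 8(1−p).
Set equal: 4p = 3(1−p) → p = 3/7.

3/7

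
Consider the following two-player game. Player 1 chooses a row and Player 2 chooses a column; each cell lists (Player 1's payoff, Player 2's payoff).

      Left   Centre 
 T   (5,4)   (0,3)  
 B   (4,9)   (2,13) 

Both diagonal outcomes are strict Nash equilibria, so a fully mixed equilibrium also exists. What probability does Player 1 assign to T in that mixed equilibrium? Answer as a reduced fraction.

4/5

Player 1's mix p on T must make Player 2 indifferent between Left and Centre.
Player 2's payoff from Left: 4p + 9(1−p). From Centre: 3p + 13(1−p).
Set equal: 1p = 4(1−p) → p = 4/5.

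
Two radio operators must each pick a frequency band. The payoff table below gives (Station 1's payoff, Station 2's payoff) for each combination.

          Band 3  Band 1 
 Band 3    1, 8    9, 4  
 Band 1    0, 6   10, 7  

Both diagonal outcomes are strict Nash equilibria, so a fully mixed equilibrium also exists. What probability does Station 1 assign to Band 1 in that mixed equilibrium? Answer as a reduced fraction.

4/5

Station 1's mix p on Band 3 must make Station 2 indifferent between Band 3 and Band 1.
Station 2's payoff from Band 3: 8p + 6(1−p). From Band 1: 4p + 7(1−p).
Set equal: 4p = 1(1−p) → p = 1/5.
Probability on Band 1 is 1 − 1/5 = 4/5.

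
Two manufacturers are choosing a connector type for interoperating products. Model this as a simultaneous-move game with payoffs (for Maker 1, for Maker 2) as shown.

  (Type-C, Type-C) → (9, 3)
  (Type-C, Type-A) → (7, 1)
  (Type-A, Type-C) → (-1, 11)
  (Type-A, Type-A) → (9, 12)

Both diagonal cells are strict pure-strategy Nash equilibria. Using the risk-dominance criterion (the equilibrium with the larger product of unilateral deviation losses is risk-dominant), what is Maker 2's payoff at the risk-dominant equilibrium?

3

At both Type-C: Maker 1 loses 9 − (-1) = 10 by deviating; Maker 2 loses 3 − 1 = 2. Product = 10·2 = 20.
At both Type-A: Maker 1 loses 9 − 7 = 2 by deviating; Maker 2 loses 12 − 11 = 1. Product = 2·1 = 2.
20 > 2, so both Type-C is risk-dominant. Maker 2's payoff there is 3.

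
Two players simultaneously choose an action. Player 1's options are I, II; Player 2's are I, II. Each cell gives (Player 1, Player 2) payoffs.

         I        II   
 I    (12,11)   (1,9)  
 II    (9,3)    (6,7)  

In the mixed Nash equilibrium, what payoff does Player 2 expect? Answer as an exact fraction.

25/3

Player 1 mixes with probability p on I, chosen so Player 2 is indifferent: 11p + 3(1−p) = 9p + 7(1−p) gives p = 2/3.
Player 2's expected payoff is 11·2/3 + 3·1/3 = 25/3.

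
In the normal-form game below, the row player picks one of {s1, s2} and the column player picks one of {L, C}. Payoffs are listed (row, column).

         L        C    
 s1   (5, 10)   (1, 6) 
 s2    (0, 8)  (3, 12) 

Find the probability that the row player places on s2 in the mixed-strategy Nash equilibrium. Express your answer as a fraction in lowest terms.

The row player's mix p on s1 must make the column player indifferent between L and C.
The column player's payoff from L: 10p + 8(1−p). From C: 6p + 12(1−p).
Set equal: 4p = 4(1−p) → p = 4/8 = 1/2.
Probability on s2 is 1 − 1/2 = 1/2.

1/2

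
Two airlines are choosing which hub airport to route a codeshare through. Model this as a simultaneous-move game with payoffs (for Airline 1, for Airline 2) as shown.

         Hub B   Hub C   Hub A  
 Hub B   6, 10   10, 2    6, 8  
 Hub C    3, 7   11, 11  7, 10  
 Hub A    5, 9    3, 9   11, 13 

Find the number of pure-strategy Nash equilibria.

Both Hub B: Airline 1 gets 6 (best alternative 5); Airline 2 gets 10 (best alternative 8). Neither deviates — NE.
Both Hub C: Airline 1 gets 11 (best alternative 10); Airline 2 gets 11 (best alternative 10). Neither deviates — NE.
Both Hub A: Airline 1 gets 11 (best alternative 7); Airline 2 gets 13 (best alternative 9). Neither deviates — NE.
(Hub C, Hub A) is not a NE: Airline 1 would switch to Hub A (11 > 7).
No other cell survives both best-response checks, so there are 3 pure NE.

3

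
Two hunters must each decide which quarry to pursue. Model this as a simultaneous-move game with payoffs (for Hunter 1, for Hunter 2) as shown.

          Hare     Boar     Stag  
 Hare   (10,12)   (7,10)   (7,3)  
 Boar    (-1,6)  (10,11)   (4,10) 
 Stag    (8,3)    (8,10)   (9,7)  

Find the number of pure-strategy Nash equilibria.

2

Both Hare: Hunter 1 gets 10 (best alternative 8); Hunter 2 gets 12 (best alternative 10). Neither deviates — NE.
Both Boar: Hunter 1 gets 10 (best alternative 8); Hunter 2 gets 11 (best alternative 10). Neither deviates — NE.
Both Stag is not a NE: Hunter 2 would switch to Boar (10 > 7).
No other cell survives both best-response checks, so there are 2 pure NE.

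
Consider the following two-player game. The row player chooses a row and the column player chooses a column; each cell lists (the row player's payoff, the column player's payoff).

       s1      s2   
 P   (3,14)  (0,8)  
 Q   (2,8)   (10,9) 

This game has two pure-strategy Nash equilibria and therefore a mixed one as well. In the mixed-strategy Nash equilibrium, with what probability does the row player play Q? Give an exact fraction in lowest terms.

The row player's mix p on P must make the column player indifferent between s1 and s2.
The column player's payoff from s1: 14p + 8(1−p). From s2: 8p + 9(1−p).
Set equal: 6p = 1(1−p) → p = 1/7.
Probability on Q is 1 − 1/7 = 6/7.

6/7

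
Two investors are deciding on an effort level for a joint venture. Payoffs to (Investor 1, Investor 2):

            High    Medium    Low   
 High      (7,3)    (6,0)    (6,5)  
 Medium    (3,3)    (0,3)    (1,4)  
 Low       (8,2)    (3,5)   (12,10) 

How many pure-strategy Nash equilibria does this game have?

1

Both Low: Investor 1 gets 12 (best alternative 6); Investor 2 gets 10 (best alternative 5). Neither deviates — NE.
Both High is not a NE: Investor 1 would switch to Low (8 > 7).
No other cell survives both best-response checks, so there is 1 pure NE.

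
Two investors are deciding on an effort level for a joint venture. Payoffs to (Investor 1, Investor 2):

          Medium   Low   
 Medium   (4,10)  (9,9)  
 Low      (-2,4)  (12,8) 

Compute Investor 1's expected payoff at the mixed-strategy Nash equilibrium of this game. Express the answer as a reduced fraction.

Investor 2 mixes with probability q on Medium, chosen so Investor 1 is indifferent: 4q + 9(1−q) = (-2)q + 12(1−q) gives q = 1/3.
Investor 1's expected payoff (from either row, since indifferent) is 4·1/3 + 9·2/3 = 22/3.

22/3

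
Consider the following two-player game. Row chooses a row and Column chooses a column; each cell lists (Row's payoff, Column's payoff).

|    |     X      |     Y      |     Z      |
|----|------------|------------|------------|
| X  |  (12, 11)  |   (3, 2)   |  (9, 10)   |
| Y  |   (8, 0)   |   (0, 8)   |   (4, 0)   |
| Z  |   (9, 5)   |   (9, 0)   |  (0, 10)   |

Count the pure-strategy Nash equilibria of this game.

1

Both X: Row gets 12 (best alternative 9); Column gets 11 (best alternative 10). Neither deviates — NE.
Both Z is not a NE: Row would switch to X (9 > 0).
No other cell survives both best-response checks, so there is 1 pure NE.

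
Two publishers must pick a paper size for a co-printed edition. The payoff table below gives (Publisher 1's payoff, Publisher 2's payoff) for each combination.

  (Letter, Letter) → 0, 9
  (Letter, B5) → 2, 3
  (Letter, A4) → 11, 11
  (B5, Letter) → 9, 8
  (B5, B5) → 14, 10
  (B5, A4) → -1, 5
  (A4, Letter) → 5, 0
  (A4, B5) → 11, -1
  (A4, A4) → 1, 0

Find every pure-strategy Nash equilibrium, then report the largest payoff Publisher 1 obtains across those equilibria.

(Letter, A4) is a pure NE (Publisher 1: 11 ≥ 1; Publisher 2: 11 ≥ 9). Publisher 1 gets 11.
Both B5 is a pure NE (Publisher 1: 14 ≥ 11; Publisher 2: 10 ≥ 8). Publisher 1 gets 14.
Every other cell has a profitable deviation for at least one player. Highest of {11, 14} is 14.

14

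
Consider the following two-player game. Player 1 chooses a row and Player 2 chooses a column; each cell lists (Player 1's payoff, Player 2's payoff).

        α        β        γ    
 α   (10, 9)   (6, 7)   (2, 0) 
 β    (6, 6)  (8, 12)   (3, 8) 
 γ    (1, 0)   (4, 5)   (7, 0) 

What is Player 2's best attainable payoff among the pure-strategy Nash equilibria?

Both α is a pure NE (Player 1: 10 ≥ 6; Player 2: 9 ≥ 7). Player 2 gets 9.
Both β is a pure NE (Player 1: 8 ≥ 6; Player 2: 12 ≥ 8). Player 2 gets 12.
Every other cell has a profitable deviation for at least one player. Highest of {9, 12} is 12.

12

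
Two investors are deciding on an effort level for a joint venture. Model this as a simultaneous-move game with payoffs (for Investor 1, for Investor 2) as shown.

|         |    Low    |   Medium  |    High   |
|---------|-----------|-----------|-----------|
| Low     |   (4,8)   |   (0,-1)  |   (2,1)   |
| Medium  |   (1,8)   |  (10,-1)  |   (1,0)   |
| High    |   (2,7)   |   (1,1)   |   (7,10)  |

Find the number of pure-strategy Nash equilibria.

2

Both Low: Investor 1 gets 4 (best alternative 2); Investor 2 gets 8 (best alternative 1). Neither deviates — NE.
Both High: Investor 1 gets 7 (best alternative 2); Investor 2 gets 10 (best alternative 7). Neither deviates — NE.
Both Medium is not a NE: Investor 2 would switch to Low (8 > -1).
No other cell survives both best-response checks, so there are 2 pure NE.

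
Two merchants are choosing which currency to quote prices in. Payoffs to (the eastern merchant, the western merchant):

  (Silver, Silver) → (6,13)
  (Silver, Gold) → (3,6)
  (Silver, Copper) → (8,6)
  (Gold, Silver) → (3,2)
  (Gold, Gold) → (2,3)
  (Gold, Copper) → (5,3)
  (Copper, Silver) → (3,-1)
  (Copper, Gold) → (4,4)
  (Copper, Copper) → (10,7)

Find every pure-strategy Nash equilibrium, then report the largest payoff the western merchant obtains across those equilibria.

13

Both Silver is a pure NE (the eastern merchant: 6 ≥ 3; the western merchant: 13 ≥ 6). The western merchant gets 13.
Both Copper is a pure NE (the eastern merchant: 10 ≥ 8; the western merchant: 7 ≥ 4). The western merchant gets 7.
Every other cell has a profitable deviation for at least one player. Highest of {13, 7} is 13.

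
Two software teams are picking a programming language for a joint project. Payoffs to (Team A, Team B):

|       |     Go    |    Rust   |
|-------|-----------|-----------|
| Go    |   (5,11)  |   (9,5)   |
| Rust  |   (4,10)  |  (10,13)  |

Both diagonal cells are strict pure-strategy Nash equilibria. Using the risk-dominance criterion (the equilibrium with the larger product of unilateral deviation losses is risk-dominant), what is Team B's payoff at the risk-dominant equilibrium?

At both Go: Team A loses 5 − 4 = 1 by deviating; Team B loses 11 − 5 = 6. Product = 1·6 = 6.
At both Rust: Team A loses 10 − 9 = 1 by deviating; Team B loses 13 − 10 = 3. Product = 1·3 = 3.
6 > 3, so both Go is risk-dominant. Team B's payoff there is 11.

11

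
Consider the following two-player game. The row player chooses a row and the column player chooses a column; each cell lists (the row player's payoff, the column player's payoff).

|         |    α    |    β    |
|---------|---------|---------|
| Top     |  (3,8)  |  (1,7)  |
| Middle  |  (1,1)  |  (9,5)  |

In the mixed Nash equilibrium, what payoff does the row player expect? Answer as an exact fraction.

13/5

The column player mixes with probability q on α, chosen so the row player is indifferent: 3q + 1(1−q) = 1q + 9(1−q) gives q = 4/5.
The row player's expected payoff (from either row, since indifferent) is 3·4/5 + 1·1/5 = 13/5.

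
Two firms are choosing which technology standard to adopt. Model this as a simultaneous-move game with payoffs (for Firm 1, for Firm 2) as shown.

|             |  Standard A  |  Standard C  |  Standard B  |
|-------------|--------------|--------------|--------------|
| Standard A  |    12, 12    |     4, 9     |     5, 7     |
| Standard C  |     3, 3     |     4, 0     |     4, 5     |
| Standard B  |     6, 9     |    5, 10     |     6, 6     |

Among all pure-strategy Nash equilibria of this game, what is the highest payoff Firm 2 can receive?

Both Standard A is a pure NE (Firm 1: 12 ≥ 6; Firm 2: 12 ≥ 9). Firm 2 gets 12.
(Standard B, Standard C) is a pure NE (Firm 1: 5 ≥ 4; Firm 2: 10 ≥ 9). Firm 2 gets 10.
Every other cell has a profitable deviation for at least one player. Highest of {12, 10} is 12.

12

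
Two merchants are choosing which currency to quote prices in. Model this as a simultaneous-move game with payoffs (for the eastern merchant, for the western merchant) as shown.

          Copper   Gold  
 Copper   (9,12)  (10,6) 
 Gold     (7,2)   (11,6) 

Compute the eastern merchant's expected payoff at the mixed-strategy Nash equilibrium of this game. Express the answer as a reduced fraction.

The western merchant mixes with probability q on Copper, chosen so the eastern merchant is indifferent: 9q + 10(1−q) = 7q + 11(1−q) gives q = 1/3.
The eastern merchant's expected payoff (from either row, since indifferent) is 9·1/3 + 10·2/3 = 29/3.

29/3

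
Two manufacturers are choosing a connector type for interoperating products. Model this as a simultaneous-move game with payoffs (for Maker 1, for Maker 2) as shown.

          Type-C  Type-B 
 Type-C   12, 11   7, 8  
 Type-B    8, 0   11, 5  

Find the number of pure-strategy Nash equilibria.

2

Both Type-C: Maker 1 gets 12 (best alternative 8); Maker 2 gets 11 (best alternative 8). Neither deviates — NE.
Both Type-B: Maker 1 gets 11 (best alternative 7); Maker 2 gets 5 (best alternative 0). Neither deviates — NE.
(Type-B, Type-C) is not a NE: Maker 1 would switch to Type-C (12 > 8).
No other cell survives both best-response checks, so there are 2 pure NE.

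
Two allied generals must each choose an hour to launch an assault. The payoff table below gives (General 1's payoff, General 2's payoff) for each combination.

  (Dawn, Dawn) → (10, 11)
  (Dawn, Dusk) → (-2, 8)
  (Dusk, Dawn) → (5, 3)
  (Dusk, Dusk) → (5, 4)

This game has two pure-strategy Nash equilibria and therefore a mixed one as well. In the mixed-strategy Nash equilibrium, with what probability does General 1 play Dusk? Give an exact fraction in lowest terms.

3/4

General 1's mix p on Dawn must make General 2 indifferent between Dawn and Dusk.
General 2's payoff from Dawn: 11p + 3(1−p). From Dusk: 8p + 4(1−p).
Set equal: 3p = 1(1−p) → p = 1/4.
Probability on Dusk is 1 − 1/4 = 3/4.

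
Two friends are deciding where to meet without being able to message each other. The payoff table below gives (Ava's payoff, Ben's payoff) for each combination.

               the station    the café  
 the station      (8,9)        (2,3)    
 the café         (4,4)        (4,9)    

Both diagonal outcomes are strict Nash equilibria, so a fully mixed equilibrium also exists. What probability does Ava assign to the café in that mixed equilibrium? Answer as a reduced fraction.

Ava's mix p on the station must make Ben indifferent between the station and the café.
Ben's payoff from the station: 9p + 4(1−p). From the café: 3p + 9(1−p).
Set equal: 6p = 5(1−p) → p = 5/11.
Probability on the café is 1 − 5/11 = 6/11.

6/11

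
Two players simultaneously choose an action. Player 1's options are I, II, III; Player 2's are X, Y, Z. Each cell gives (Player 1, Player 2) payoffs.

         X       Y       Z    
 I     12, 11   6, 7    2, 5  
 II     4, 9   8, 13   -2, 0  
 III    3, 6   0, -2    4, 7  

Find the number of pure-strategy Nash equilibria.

(I, X): Player 1 gets 12 (best alternative 4); Player 2 gets 11 (best alternative 7). Neither deviates — NE.
(II, Y): Player 1 gets 8 (best alternative 6); Player 2 gets 13 (best alternative 9). Neither deviates — NE.
(III, Z): Player 1 gets 4 (best alternative 2); Player 2 gets 7 (best alternative 6). Neither deviates — NE.
(I, Y) is not a NE: Player 1 would switch to II (8 > 6).
No other cell survives both best-response checks, so there are 3 pure NE.

3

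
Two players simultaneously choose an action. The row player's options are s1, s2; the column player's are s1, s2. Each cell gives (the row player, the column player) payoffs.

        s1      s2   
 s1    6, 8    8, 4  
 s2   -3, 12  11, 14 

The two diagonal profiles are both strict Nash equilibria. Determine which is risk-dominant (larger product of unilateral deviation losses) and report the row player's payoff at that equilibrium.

At both s1: the row player loses 6 − (-3) = 9 by deviating; the column player loses 8 − 4 = 4. Product = 9·4 = 36.
At both s2: the row player loses 11 − 8 = 3 by deviating; the column player loses 14 − 12 = 2. Product = 3·2 = 6.
36 > 6, so both s1 is risk-dominant. The row player's payoff there is 6.

6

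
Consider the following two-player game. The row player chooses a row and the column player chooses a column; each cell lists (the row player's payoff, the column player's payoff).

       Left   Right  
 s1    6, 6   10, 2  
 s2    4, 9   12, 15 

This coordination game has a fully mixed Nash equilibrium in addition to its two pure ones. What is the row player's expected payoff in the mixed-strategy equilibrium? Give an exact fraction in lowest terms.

8

The column player mixes with probability q on Left, chosen so the row player is indifferent: 6q + 10(1−q) = 4q + 12(1−q) gives q = 1/2.
The row player's expected payoff (from either row, since indifferent) is 6·1/2 + 10·1/2 = 8.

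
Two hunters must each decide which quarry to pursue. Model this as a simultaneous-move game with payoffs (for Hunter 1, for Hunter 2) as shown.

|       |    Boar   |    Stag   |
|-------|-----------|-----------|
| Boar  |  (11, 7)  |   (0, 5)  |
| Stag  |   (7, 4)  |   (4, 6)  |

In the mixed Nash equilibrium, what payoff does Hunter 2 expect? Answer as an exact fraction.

Hunter 1 mixes with probability p on Boar, chosen so Hunter 2 is indifferent: 7p + 4(1−p) = 5p + 6(1−p) gives p = 1/2.
Hunter 2's expected payoff is 7·1/2 + 4·1/2 = 11/2.

11/2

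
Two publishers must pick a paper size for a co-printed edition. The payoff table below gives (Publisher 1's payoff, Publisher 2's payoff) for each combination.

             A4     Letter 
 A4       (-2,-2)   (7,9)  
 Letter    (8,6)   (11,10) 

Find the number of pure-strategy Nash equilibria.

Both Letter: Publisher 1 gets 11 (best alternative 7); Publisher 2 gets 10 (best alternative 6). Neither deviates — NE.
Both A4 is not a NE: Publisher 1 would switch to Letter (8 > -2).
No other cell survives both best-response checks, so there is 1 pure NE.

1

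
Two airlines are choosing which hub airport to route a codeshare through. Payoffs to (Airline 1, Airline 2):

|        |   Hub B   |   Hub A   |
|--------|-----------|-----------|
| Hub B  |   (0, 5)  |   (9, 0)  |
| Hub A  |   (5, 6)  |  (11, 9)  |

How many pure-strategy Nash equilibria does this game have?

1

Both Hub A: Airline 1 gets 11 (best alternative 9); Airline 2 gets 9 (best alternative 6). Neither deviates — NE.
Both Hub B is not a NE: Airline 1 would switch to Hub A (5 > 0).
No other cell survives both best-response checks, so there is 1 pure NE.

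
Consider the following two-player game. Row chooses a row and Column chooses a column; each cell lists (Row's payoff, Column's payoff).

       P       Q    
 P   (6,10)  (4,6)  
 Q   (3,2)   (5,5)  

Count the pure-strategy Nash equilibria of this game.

2

Both P: Row gets 6 (best alternative 3); Column gets 10 (best alternative 6). Neither deviates — NE.
Both Q: Row gets 5 (best alternative 4); Column gets 5 (best alternative 2). Neither deviates — NE.
(P, Q) is not a NE: Row would switch to Q (5 > 4).
No other cell survives both best-response checks, so there are 2 pure NE.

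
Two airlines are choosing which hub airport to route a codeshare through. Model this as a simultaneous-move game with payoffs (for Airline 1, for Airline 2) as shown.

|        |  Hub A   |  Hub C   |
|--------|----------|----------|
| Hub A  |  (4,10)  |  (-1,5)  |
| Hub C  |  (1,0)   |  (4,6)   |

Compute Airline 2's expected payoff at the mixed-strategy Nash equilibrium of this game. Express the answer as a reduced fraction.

60/11

Airline 1 mixes with probability p on Hub A, chosen so Airline 2 is indifferent: 10p + 0(1−p) = 5p + 6(1−p) gives p = 6/11.
Airline 2's expected payoff is 10·6/11 + 0·5/11 = 60/11.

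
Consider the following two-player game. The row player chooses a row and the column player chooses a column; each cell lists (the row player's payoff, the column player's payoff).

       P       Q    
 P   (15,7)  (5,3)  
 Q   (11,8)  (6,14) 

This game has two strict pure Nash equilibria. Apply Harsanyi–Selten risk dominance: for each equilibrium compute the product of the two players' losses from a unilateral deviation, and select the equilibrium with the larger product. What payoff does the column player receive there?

At both P: the row player loses 15 − 11 = 4 by deviating; the column player loses 7 − 3 = 4. Product = 4·4 = 16.
At both Q: the row player loses 6 − 5 = 1 by deviating; the column player loses 14 − 8 = 6. Product = 1·6 = 6.
16 > 6, so both P is risk-dominant. The column player's payoff there is 7.

7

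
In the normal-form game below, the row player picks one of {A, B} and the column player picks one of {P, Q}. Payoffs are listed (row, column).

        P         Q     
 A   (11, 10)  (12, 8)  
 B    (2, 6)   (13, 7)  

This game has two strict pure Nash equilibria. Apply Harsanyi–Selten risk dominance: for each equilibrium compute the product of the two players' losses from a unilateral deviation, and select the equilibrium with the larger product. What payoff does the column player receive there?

10

At (A, P): the row player loses 11 − 2 = 9 by deviating; the column player loses 10 − 8 = 2. Product = 9·2 = 18.
At (B, Q): the row player loses 13 − 12 = 1 by deviating; the column player loses 7 − 6 = 1. Product = 1·1 = 1.
18 > 1, so (A, P) is risk-dominant. The column player's payoff there is 10.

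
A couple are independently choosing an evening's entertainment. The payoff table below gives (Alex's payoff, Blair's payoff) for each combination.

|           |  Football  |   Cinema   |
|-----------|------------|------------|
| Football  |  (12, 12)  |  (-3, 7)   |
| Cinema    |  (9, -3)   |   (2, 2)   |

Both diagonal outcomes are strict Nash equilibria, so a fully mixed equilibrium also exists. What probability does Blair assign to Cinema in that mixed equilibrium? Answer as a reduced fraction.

Blair's mix q on Football must make Alex indifferent between Football and Cinema.
Alex's payoff from Football: 12q + (-3)(1−q). From Cinema: 9q + 2(1−q).
Set equal: 3q = 5(1−q) → q = 5/8.
Probability on Cinema is 1 − 5/8 = 3/8.

3/8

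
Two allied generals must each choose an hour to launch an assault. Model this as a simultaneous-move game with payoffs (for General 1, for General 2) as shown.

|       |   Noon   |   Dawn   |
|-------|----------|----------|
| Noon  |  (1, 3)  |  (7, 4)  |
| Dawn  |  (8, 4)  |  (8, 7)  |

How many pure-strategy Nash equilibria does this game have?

Both Dawn: General 1 gets 8 (best alternative 7); General 2 gets 7 (best alternative 4). Neither deviates — NE.
Both Noon is not a NE: General 1 would switch to Dawn (8 > 1).
No other cell survives both best-response checks, so there is 1 pure NE.

1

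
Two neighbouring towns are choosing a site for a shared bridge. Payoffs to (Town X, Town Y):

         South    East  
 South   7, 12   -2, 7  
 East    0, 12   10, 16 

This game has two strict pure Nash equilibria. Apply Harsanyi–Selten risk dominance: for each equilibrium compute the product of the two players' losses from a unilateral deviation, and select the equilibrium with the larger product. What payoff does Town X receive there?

10

At both South: Town X loses 7 − 0 = 7 by deviating; Town Y loses 12 − 7 = 5. Product = 7·5 = 35.
At both East: Town X loses 10 − (-2) = 12 by deviating; Town Y loses 16 − 12 = 4. Product = 12·4 = 48.
48 > 35, so both East is risk-dominant. Town X's payoff there is 10.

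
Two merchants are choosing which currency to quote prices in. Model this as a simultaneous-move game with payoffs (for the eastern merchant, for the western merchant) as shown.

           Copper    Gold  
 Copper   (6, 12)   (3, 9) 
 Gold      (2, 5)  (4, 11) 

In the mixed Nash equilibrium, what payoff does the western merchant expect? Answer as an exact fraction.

29/3

The eastern merchant mixes with probability p on Copper, chosen so the western merchant is indifferent: 12p + 5(1−p) = 9p + 11(1−p) gives p = 2/3.
The western merchant's expected payoff is 12·2/3 + 5·1/3 = 29/3.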